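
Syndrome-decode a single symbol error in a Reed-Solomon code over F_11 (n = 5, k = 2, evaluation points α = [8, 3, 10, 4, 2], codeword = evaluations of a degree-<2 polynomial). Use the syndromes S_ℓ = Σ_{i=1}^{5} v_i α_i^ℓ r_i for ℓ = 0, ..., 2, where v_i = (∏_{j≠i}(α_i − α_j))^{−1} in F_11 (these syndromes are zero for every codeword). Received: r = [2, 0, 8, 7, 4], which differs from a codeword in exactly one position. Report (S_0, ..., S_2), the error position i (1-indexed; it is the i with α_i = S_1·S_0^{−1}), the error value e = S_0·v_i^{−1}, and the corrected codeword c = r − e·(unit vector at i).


S = (3, 8, 3), error at position 3, error magnitude e = 3, c = [2, 0, 5, 7, 4].

Step 1: column multipliers v_i = (∏_{j≠i}(α_i − α_j))^{−1} mod 11.
  i = 1 (α = 8): (8−3)(8−10)(8−4)(8−2) = 5·(−2)·4·6 = −240 ≡ 2, so v_1 = 2^{−1} = 6 (mod 11).
  i = 2 (α = 3): (3−8)(3−10)(3−4)(3−2) = (−5)·(−7)·(−1)·1 = −35 ≡ 9, so v_2 = 9^{−1} = 5 (mod 11).
  i = 3 (α = 10): (10−8)(10−3)(10−4)(10−2) = 2·7·6·8 = 672 ≡ 1, so v_3 = 1^{−1} = 1 (mod 11).
  i = 4 (α = 4): (4−8)(4−3)(4−10)(4−2) = (−4)·1·(−6)·2 = 48 ≡ 4, so v_4 = 4^{−1} = 3 (mod 11).
  i = 5 (α = 2): (2−8)(2−3)(2−10)(2−4) = (−6)·(−1)·(−8)·(−2) = 96 ≡ 8, so v_5 = 8^{−1} = 7 (mod 11).
  v = [6, 5, 1, 3, 7].
Step 2: syndromes of r = [2, 0, 8, 7, 4] (all sums mod 11).
  S_0 = Σ v_i r_i = 6·2 + 5·0 + 1·8 + 3·7 + 7·4 = 69 ≡ 3.
  S_1 = Σ v_i α_i r_i = 6·8·2 + 5·3·0 + 1·10·8 + 3·4·7 + 7·2·4 = 316 ≡ 8.
  α_i^2 mod 11 = [9, 9, 1, 5, 4].
  S_2 = Σ v_i α_i^2 r_i = 6·9·2 + 5·9·0 + 1·1·8 + 3·5·7 + 7·4·4 = 333 ≡ 3.
  S = (3, 8, 3) ≠ 0, so r is not a codeword (an error is present).
Step 3: locate the error. For a single error e at position i, S_ℓ = v_i·e·α_i^ℓ, so α_err = S_1/S_0.
  S_0^{−1} = 3^{−1} = 4 (mod 11), so α_err = 8·4 = 32 ≡ 10 = α_3. Error position i = 3.
  Consistency check: S_2/S_1 = 3·7 = 21 ≡ 10 = α_err ✓ (single-error assumption holds).
Step 4: error magnitude e = S_0/v_3 = S_0·∏_{j≠3}(α_3 − α_j) = 3·1 = 3 ≡ 3 (mod 11).
Step 5: correct position 3: c_3 = r_3 − e = 8 − 3 ≡ 5 (mod 11). Hence c = [2, 0, 5, 7, 4].
  Check: interpolating c through the α_i gives m(x) = 1 + 7·x (degree < 2) with m(α_i) = c_i for every i, so c is indeed a codeword.


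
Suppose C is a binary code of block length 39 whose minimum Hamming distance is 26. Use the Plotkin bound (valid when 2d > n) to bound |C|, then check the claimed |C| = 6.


Plotkin bound M ≤ 4; given |C| = 6 > bound (violated).

Check applicability: 2d = 52, n = 39.
2d − n = 13 > 0, so Plotkin applies.
Compute d/(2d−n) = 26/13 ≈ 2.0000.
⌊d/(2d−n)⌋ = 2.
Plotkin bound: M ≤ 2·2 = 4.
Given |C| = 6, check: VIOLATED.
This |C| is above the Plotkin bound, so no binary code with n = 39, d = 26 and 6 codewords exists.


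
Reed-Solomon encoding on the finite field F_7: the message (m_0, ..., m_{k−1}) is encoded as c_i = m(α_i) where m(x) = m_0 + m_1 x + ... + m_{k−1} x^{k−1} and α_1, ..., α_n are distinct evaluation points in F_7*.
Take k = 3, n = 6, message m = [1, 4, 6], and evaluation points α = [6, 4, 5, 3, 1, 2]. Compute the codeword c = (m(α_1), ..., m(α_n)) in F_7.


c = [3, 1, 3, 4, 4, 5]

Message polynomial: m(x) = 1 + 4·x + 6·x^2 (mod 7).
For each evaluation point α_i, compute m(α_i) mod 7:
  α_1 = 6: Horner steps 6 → 5 → 3, so m(6) = 3.
  α_2 = 4: Horner steps 6 → 0 → 1, so m(4) = 1.
  α_3 = 5: Horner steps 6 → 6 → 3, so m(5) = 3.
  α_4 = 3: Horner steps 6 → 1 → 4, so m(3) = 4.
  α_5 = 1: Horner steps 6 → 3 → 4, so m(1) = 4.
  α_6 = 2: Horner steps 6 → 2 → 5, so m(2) = 5.
Codeword c = [3, 1, 3, 4, 4, 5] ∈ F_7^6.


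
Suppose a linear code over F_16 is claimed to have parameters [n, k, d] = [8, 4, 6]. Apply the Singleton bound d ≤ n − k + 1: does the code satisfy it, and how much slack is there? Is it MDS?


Singleton RHS = n − k + 1 = 5, slack = -1, bound violated (no such code; not MDS).

Singleton bound: d ≤ n − k + 1.
Here n = 8, k = 4, so n − k + 1 = 5.
Given d = 6, check d ≤ 5: NO.
Slack = (n − k + 1) − d = -1.
The slack is negative: d = 6 exceeds n − k + 1 = 5 by 1, so the Singleton bound is violated and no linear [8, 4, 6]_16 code can exist. In particular it is not MDS (MDS requires d = n − k + 1 exactly).
Description: the claimed parameters are [8, 4, 6]_16; such a code would be impossible (violates the Singleton bound).


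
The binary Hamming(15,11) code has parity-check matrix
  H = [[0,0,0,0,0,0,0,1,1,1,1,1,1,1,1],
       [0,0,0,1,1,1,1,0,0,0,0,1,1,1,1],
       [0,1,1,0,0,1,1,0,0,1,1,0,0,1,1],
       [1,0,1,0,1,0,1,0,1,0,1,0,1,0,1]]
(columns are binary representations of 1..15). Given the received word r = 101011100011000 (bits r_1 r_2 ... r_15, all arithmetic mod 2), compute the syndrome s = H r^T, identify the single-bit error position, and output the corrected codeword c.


s = (0, 0, 0, 1)^T, error position = 1, corrected codeword c = 001011100011000

Compute s = H r^T mod 2 one row at a time:
  s_1 = 0 + 0 + 0 + 1 + 1 + 0 + 0 + 0 = 2 ≡ 0 (mod 2).
  s_2 = 0 + 1 + 1 + 1 + 1 + 0 + 0 + 0 = 4 ≡ 0 (mod 2).
  s_3 = 0 + 1 + 1 + 1 + 0 + 1 + 0 + 0 = 4 ≡ 0 (mod 2).
  s_4 = 1 + 1 + 1 + 1 + 0 + 1 + 0 + 0 = 5 ≡ 1 (mod 2).
s = (0, 0, 0, 1)^T — this equals column 1 of H (binary 0001), so error is at position 1.
Correct: flip bit 1 of r = 101011100011000 to get c = 001011100011000.


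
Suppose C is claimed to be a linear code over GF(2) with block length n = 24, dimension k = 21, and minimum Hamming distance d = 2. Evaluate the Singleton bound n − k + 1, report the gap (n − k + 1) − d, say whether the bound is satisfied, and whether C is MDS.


Singleton RHS = n − k + 1 = 4, slack = 2, bound satisfied, not MDS.

Singleton bound: d ≤ n − k + 1.
Here n = 24, k = 21, so n − k + 1 = 4.
Given d = 2, check d ≤ 4: YES.
Slack = (n − k + 1) − d = 2.
The code is NOT MDS (slack = 2 > 0).
Description: the claimed parameters are [24, 21, 2]_2; such a code would be non-MDS.


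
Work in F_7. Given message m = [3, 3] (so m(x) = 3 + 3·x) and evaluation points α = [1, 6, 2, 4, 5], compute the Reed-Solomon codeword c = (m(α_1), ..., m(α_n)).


c = [6, 0, 2, 1, 4]

Message polynomial: m(x) = 3 + 3·x (mod 7).
For each evaluation point α_i, compute m(α_i) mod 7:
  α_1 = 1: Horner steps 3 → 6, so m(1) = 6.
  α_2 = 6: Horner steps 3 → 0, so m(6) = 0.
  α_3 = 2: Horner steps 3 → 2, so m(2) = 2.
  α_4 = 4: Horner steps 3 → 1, so m(4) = 1.
  α_5 = 5: Horner steps 3 → 4, so m(5) = 4.
Codeword c = [6, 0, 2, 1, 4] ∈ F_7^5.


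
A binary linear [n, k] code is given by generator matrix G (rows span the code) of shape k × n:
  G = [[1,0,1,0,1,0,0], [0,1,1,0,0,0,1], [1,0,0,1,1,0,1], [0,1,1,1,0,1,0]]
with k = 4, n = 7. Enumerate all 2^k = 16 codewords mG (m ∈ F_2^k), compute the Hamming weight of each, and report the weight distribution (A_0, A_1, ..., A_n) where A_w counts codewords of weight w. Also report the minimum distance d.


Weight distribution: A_0 = 1, A_2 = 2, A_3 = 6, A_4 = 3, A_5 = 2, A_6 = 2. Minimum distance d = 2.

Enumerate all 2^4 = 16 messages m ∈ F_2^4.
For each, compute codeword c = mG in F_2^7, then tally its weight.
  m = 0000 → c = 0000000, weight = 0.
  m = 1000 → c = 1010100, weight = 3.
  m = 0100 → c = 0110001, weight = 3.
  m = 1100 → c = 1100101, weight = 4.
  m = 0010 → c = 1001101, weight = 4.
  m = 1010 → c = 0011001, weight = 3.
  m = 0110 → c = 1111100, weight = 5.
  m = 1110 → c = 0101000, weight = 2.
  m = 0001 → c = 0111010, weight = 4.
  m = 1001 → c = 1101110, weight = 5.
  m = 0101 → c = 0001011, weight = 3.
  m = 1101 → c = 1011111, weight = 6.
  m = 0011 → c = 1110111, weight = 6.
  m = 1011 → c = 0100011, weight = 3.
  m = 0111 → c = 1000110, weight = 3.
  m = 1111 → c = 0010010, weight = 2.
Tally weights:
  weight 0: 1 codewords.
  weight 2: 2 codewords.
  weight 3: 6 codewords.
  weight 4: 3 codewords.
  weight 5: 2 codewords.
  weight 6: 2 codewords.
Minimum distance d = smallest w > 0 with A_w > 0 = 2.
Sanity: Σ A_w = 16 = 2^4 = 16 ✓.


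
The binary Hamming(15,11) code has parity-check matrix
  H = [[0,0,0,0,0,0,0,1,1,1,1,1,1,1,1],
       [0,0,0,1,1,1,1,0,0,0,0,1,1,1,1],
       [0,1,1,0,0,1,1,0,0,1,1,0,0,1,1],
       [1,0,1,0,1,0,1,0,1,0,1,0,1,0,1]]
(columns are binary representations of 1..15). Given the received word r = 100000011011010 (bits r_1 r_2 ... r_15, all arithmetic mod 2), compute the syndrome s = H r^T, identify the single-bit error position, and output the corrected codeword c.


s = (1, 0, 0, 1)^T, error position = 9, corrected codeword c = 100000010011010

Compute s = H r^T mod 2 one row at a time:
  s_1 = 1 + 1 + 0 + 1 + 1 + 0 + 1 + 0 = 5 ≡ 1 (mod 2).
  s_2 = 0 + 0 + 0 + 0 + 1 + 0 + 1 + 0 = 2 ≡ 0 (mod 2).
  s_3 = 0 + 0 + 0 + 0 + 0 + 1 + 1 + 0 = 2 ≡ 0 (mod 2).
  s_4 = 1 + 0 + 0 + 0 + 1 + 1 + 0 + 0 = 3 ≡ 1 (mod 2).
s = (1, 0, 0, 1)^T — this equals column 9 of H (binary 1001), so error is at position 9.
Correct: flip bit 9 of r = 100000011011010 to get c = 100000010011010.


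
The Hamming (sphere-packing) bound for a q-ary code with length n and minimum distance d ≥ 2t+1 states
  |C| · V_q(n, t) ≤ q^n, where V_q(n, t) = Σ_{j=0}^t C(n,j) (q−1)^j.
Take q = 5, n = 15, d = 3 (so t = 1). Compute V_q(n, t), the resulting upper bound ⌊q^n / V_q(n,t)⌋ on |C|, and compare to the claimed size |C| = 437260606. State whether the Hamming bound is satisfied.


V_q(n, t) = 61, q^n = 30517578125, Hamming bound = 500288165, |C| = 437260606 ≤ bound (satisfied).

Step 1: Compute V_q(n, t) = Σ_{j=0}^1 C(n, j) (q−1)^j.
  j = 0: C(15,0)·(4)^0 = 1·1 = 1.
  j = 1: C(15,1)·(4)^1 = 15·4 = 60.
  V_q(n, t) = 1 + 60 = 61.
Step 2: q^n = 5^15 = 30517578125.
Step 3: Hamming bound ⌊q^n / V_q(n,t)⌋ = ⌊30517578125/61⌋ = 500288165.
Step 4: Compare |C| = 437260606 to 500288165: satisfied.
The claimed |C| lies below the Hamming bound.


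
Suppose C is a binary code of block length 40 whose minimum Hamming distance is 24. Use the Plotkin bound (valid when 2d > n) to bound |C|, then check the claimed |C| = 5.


Plotkin bound M ≤ 6; given |C| = 5 ≤ bound (satisfied).

Check applicability: 2d = 48, n = 40.
2d − n = 8 > 0, so Plotkin applies.
Compute d/(2d−n) = 24/8 ≈ 3.0000.
⌊d/(2d−n)⌋ = 3.
Plotkin bound: M ≤ 2·3 = 6.
Given |C| = 5, check: satisfied.
This |C| is below the Plotkin bound.


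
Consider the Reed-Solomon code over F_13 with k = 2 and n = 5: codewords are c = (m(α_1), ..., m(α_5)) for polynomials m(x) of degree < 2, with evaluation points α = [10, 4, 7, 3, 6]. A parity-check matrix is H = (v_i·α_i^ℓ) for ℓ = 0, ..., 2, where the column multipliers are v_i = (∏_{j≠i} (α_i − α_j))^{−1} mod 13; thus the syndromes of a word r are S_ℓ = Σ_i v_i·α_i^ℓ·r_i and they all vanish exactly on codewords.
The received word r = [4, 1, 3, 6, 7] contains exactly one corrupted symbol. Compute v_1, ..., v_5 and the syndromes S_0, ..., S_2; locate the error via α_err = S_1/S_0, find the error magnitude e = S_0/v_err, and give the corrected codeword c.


S = (4, 3, 12), error at position 2, error magnitude e = 12, c = [4, 2, 3, 6, 7].

Step 1: column multipliers v_i = (∏_{j≠i}(α_i − α_j))^{−1} mod 13.
  i = 1 (α = 10): (10−4)(10−7)(10−3)(10−6) = 6·3·7·4 = 504 ≡ 10, so v_1 = 10^{−1} = 4 (mod 13).
  i = 2 (α = 4): (4−10)(4−7)(4−3)(4−6) = (−6)·(−3)·1·(−2) = −36 ≡ 3, so v_2 = 3^{−1} = 9 (mod 13).
  i = 3 (α = 7): (7−10)(7−4)(7−3)(7−6) = (−3)·3·4·1 = −36 ≡ 3, so v_3 = 3^{−1} = 9 (mod 13).
  i = 4 (α = 3): (3−10)(3−4)(3−7)(3−6) = (−7)·(−1)·(−4)·(−3) = 84 ≡ 6, so v_4 = 6^{−1} = 11 (mod 13).
  i = 5 (α = 6): (6−10)(6−4)(6−7)(6−3) = (−4)·2·(−1)·3 = 24 ≡ 11, so v_5 = 11^{−1} = 6 (mod 13).
  v = [4, 9, 9, 11, 6].
Step 2: syndromes of r = [4, 1, 3, 6, 7] (all sums mod 13).
  S_0 = Σ v_i r_i = 4·4 + 9·1 + 9·3 + 11·6 + 6·7 = 160 ≡ 4.
  S_1 = Σ v_i α_i r_i = 4·10·4 + 9·4·1 + 9·7·3 + 11·3·6 + 6·6·7 = 835 ≡ 3.
  α_i^2 mod 13 = [9, 3, 10, 9, 10].
  S_2 = Σ v_i α_i^2 r_i = 4·9·4 + 9·3·1 + 9·10·3 + 11·9·6 + 6·10·7 = 1455 ≡ 12.
  S = (4, 3, 12) ≠ 0, so r is not a codeword (an error is present).
Step 3: locate the error. For a single error e at position i, S_ℓ = v_i·e·α_i^ℓ, so α_err = S_1/S_0.
  S_0^{−1} = 4^{−1} = 10 (mod 13), so α_err = 3·10 = 30 ≡ 4 = α_2. Error position i = 2.
  Consistency check: S_2/S_1 = 12·9 = 108 ≡ 4 = α_err ✓ (single-error assumption holds).
Step 4: error magnitude e = S_0/v_2 = S_0·∏_{j≠2}(α_2 − α_j) = 4·3 = 12 ≡ 12 (mod 13).
Step 5: correct position 2: c_2 = r_2 − e = 1 − 12 ≡ 2 (mod 13). Hence c = [4, 2, 3, 6, 7].
  Check: interpolating c through the α_i gives m(x) = 5 + 9·x (degree < 2) with m(α_i) = c_i for every i, so c is indeed a codeword.


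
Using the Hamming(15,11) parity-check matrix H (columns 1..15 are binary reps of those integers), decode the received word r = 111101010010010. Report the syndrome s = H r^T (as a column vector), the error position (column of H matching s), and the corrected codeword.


s = (1, 1, 1, 1)^T, error position = 15, corrected codeword c = 111101010010011

Compute s = H r^T mod 2 one row at a time:
  s_1 = 1 + 0 + 0 + 1 + 0 + 0 + 1 + 0 = 3 ≡ 1 (mod 2).
  s_2 = 1 + 0 + 1 + 0 + 0 + 0 + 1 + 0 = 3 ≡ 1 (mod 2).
  s_3 = 1 + 1 + 1 + 0 + 0 + 1 + 1 + 0 = 5 ≡ 1 (mod 2).
  s_4 = 1 + 1 + 0 + 0 + 0 + 1 + 0 + 0 = 3 ≡ 1 (mod 2).
s = (1, 1, 1, 1)^T — this equals column 15 of H (binary 1111), so error is at position 15.
Correct: flip bit 15 of r = 111101010010010 to get c = 111101010010011.


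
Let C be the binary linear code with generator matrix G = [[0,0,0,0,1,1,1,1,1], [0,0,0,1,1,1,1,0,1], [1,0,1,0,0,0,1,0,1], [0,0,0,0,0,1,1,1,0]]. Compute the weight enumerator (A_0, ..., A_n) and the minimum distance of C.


Weight distribution: A_0 = 1, A_2 = 2, A_3 = 2, A_4 = 3, A_5 = 6, A_6 = 2. Minimum distance d = 2.

Enumerate all 2^4 = 16 messages m ∈ F_2^4.
For each, compute codeword c = mG in F_2^9, then tally its weight.
  m = 0000 → c = 000000000, weight = 0.
  m = 1000 → c = 000011111, weight = 5.
  m = 0100 → c = 000111101, weight = 5.
  m = 1100 → c = 000100010, weight = 2.
  m = 0010 → c = 101000101, weight = 4.
  m = 1010 → c = 101011010, weight = 5.
  m = 0110 → c = 101111000, weight = 5.
  m = 1110 → c = 101100111, weight = 6.
  m = 0001 → c = 000001110, weight = 3.
  m = 1001 → c = 000010001, weight = 2.
  m = 0101 → c = 000110011, weight = 4.
  m = 1101 → c = 000101100, weight = 3.
  m = 0011 → c = 101001011, weight = 5.
  m = 1011 → c = 101010100, weight = 4.
  m = 0111 → c = 101110110, weight = 6.
  m = 1111 → c = 101101001, weight = 5.
Tally weights:
  weight 0: 1 codewords.
  weight 2: 2 codewords.
  weight 3: 2 codewords.
  weight 4: 3 codewords.
  weight 5: 6 codewords.
  weight 6: 2 codewords.
Minimum distance d = smallest w > 0 with A_w > 0 = 2.
Sanity: Σ A_w = 16 = 2^4 = 16 ✓.


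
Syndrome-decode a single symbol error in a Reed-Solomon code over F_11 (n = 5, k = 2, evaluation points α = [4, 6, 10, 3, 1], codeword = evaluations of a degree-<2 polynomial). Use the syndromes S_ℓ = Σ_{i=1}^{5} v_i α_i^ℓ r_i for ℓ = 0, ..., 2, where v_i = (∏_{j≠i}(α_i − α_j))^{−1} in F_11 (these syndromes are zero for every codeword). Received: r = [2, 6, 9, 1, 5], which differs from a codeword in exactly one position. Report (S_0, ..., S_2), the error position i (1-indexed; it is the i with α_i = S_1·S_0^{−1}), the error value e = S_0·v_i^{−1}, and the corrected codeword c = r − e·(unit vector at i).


S = (1, 4, 5), error at position 1, error magnitude e = 3, c = [10, 6, 9, 1, 5].

Step 1: column multipliers v_i = (∏_{j≠i}(α_i − α_j))^{−1} mod 11.
  i = 1 (α = 4): (4−6)(4−10)(4−3)(4−1) = (−2)·(−6)·1·3 = 36 ≡ 3, so v_1 = 3^{−1} = 4 (mod 11).
  i = 2 (α = 6): (6−4)(6−10)(6−3)(6−1) = 2·(−4)·3·5 = −120 ≡ 1, so v_2 = 1^{−1} = 1 (mod 11).
  i = 3 (α = 10): (10−4)(10−6)(10−3)(10−1) = 6·4·7·9 = 1512 ≡ 5, so v_3 = 5^{−1} = 9 (mod 11).
  i = 4 (α = 3): (3−4)(3−6)(3−10)(3−1) = (−1)·(−3)·(−7)·2 = −42 ≡ 2, so v_4 = 2^{−1} = 6 (mod 11).
  i = 5 (α = 1): (1−4)(1−6)(1−10)(1−3) = (−3)·(−5)·(−9)·(−2) = 270 ≡ 6, so v_5 = 6^{−1} = 2 (mod 11).
  v = [4, 1, 9, 6, 2].
Step 2: syndromes of r = [2, 6, 9, 1, 5] (all sums mod 11).
  S_0 = Σ v_i r_i = 4·2 + 1·6 + 9·9 + 6·1 + 2·5 = 111 ≡ 1.
  S_1 = Σ v_i α_i r_i = 4·4·2 + 1·6·6 + 9·10·9 + 6·3·1 + 2·1·5 = 906 ≡ 4.
  α_i^2 mod 11 = [5, 3, 1, 9, 1].
  S_2 = Σ v_i α_i^2 r_i = 4·5·2 + 1·3·6 + 9·1·9 + 6·9·1 + 2·1·5 = 203 ≡ 5.
  S = (1, 4, 5) ≠ 0, so r is not a codeword (an error is present).
Step 3: locate the error. For a single error e at position i, S_ℓ = v_i·e·α_i^ℓ, so α_err = S_1/S_0.
  S_0^{−1} = 1^{−1} = 1 (mod 11), so α_err = 4·1 = 4 ≡ 4 = α_1. Error position i = 1.
  Consistency check: S_2/S_1 = 5·3 = 15 ≡ 4 = α_err ✓ (single-error assumption holds).
Step 4: error magnitude e = S_0/v_1 = S_0·∏_{j≠1}(α_1 − α_j) = 1·3 = 3 ≡ 3 (mod 11).
Step 5: correct position 1: c_1 = r_1 − e = 2 − 3 ≡ 10 (mod 11). Hence c = [10, 6, 9, 1, 5].
  Check: interpolating c through the α_i gives m(x) = 7 + 9·x (degree < 2) with m(α_i) = c_i for every i, so c is indeed a codeword.


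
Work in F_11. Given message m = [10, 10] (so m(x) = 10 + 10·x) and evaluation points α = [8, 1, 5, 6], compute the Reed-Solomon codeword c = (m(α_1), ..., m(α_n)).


c = [2, 9, 5, 4]

Message polynomial: m(x) = 10 + 10·x (mod 11).
For each evaluation point α_i, compute m(α_i) mod 11:
  α_1 = 8: Horner steps 10 → 2, so m(8) = 2.
  α_2 = 1: Horner steps 10 → 9, so m(1) = 9.
  α_3 = 5: Horner steps 10 → 5, so m(5) = 5.
  α_4 = 6: Horner steps 10 → 4, so m(6) = 4.
Codeword c = [2, 9, 5, 4] ∈ F_11^4.


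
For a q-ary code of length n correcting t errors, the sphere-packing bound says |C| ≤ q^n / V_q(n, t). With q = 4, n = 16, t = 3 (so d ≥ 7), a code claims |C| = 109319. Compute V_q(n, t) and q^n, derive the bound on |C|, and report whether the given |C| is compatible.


V_q(n, t) = 16249, q^n = 4294967296, Hamming bound = 264321, |C| = 109319 ≤ bound (satisfied).

Step 1: Compute V_q(n, t) = Σ_{j=0}^3 C(n, j) (q−1)^j.
  j = 0: C(16,0)·(3)^0 = 1·1 = 1.
  j = 1: C(16,1)·(3)^1 = 16·3 = 48.
  j = 2: C(16,2)·(3)^2 = 120·9 = 1080.
  j = 3: C(16,3)·(3)^3 = 560·27 = 15120.
  V_q(n, t) = 1 + 48 + 1080 + 15120 = 16249.
Step 2: q^n = 4^16 = 4294967296.
Step 3: Hamming bound ⌊q^n / V_q(n,t)⌋ = ⌊4294967296/16249⌋ = 264321.
Step 4: Compare |C| = 109319 to 264321: satisfied.
The claimed |C| lies below the Hamming bound.


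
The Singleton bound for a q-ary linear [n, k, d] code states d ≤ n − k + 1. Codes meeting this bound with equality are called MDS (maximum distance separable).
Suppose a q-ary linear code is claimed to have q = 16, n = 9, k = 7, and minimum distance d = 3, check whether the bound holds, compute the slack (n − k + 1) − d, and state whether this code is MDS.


Singleton RHS = n − k + 1 = 3, slack = 0, bound satisfied, MDS.

Singleton bound: d ≤ n − k + 1.
Here n = 9, k = 7, so n − k + 1 = 3.
Given d = 3, check d ≤ 3: YES.
Slack = (n − k + 1) − d = 0.
The code is MDS (slack = 0).
Description: the claimed parameters are [9, 7, 3]_16; such a code would be MDS (meets Singleton bound).


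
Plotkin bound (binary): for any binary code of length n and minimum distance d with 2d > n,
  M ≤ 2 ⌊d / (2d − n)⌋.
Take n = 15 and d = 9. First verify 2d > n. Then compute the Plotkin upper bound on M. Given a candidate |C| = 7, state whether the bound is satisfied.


Plotkin bound M ≤ 6; given |C| = 7 > bound (violated).

Check applicability: 2d = 18, n = 15.
2d − n = 3 > 0, so Plotkin applies.
Compute d/(2d−n) = 9/3 ≈ 3.0000.
⌊d/(2d−n)⌋ = 3.
Plotkin bound: M ≤ 2·3 = 6.
Given |C| = 7, check: VIOLATED.
This |C| is above the Plotkin bound, so no binary code with n = 15, d = 9 and 7 codewords exists.


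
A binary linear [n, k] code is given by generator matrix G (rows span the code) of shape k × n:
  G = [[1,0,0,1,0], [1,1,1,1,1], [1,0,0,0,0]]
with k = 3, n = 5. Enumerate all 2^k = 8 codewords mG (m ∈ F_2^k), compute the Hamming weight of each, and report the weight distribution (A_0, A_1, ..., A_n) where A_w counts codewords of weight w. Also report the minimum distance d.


Weight distribution: A_0 = 1, A_1 = 2, A_2 = 1, A_3 = 1, A_4 = 2, A_5 = 1. Minimum distance d = 1.

Enumerate all 2^3 = 8 messages m ∈ F_2^3.
For each, compute codeword c = mG in F_2^5, then tally its weight.
  m = 000 → c = 00000, weight = 0.
  m = 100 → c = 10010, weight = 2.
  m = 010 → c = 11111, weight = 5.
  m = 110 → c = 01101, weight = 3.
  m = 001 → c = 10000, weight = 1.
  m = 101 → c = 00010, weight = 1.
  m = 011 → c = 01111, weight = 4.
  m = 111 → c = 11101, weight = 4.
Tally weights:
  weight 0: 1 codewords.
  weight 1: 2 codewords.
  weight 2: 1 codewords.
  weight 3: 1 codewords.
  weight 4: 2 codewords.
  weight 5: 1 codewords.
Minimum distance d = smallest w > 0 with A_w > 0 = 1.
Sanity: Σ A_w = 8 = 2^3 = 8 ✓.


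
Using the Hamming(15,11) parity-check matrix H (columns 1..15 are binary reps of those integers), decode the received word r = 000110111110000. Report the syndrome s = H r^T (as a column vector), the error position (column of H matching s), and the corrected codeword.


s = (0, 1, 1, 0)^T, error position = 6, corrected codeword c = 000111111110000

Compute s = H r^T mod 2 one row at a time:
  s_1 = 1 + 1 + 1 + 1 + 0 + 0 + 0 + 0 = 4 ≡ 0 (mod 2).
  s_2 = 1 + 1 + 0 + 1 + 0 + 0 + 0 + 0 = 3 ≡ 1 (mod 2).
  s_3 = 0 + 0 + 0 + 1 + 1 + 1 + 0 + 0 = 3 ≡ 1 (mod 2).
  s_4 = 0 + 0 + 1 + 1 + 1 + 1 + 0 + 0 = 4 ≡ 0 (mod 2).
s = (0, 1, 1, 0)^T — this equals column 6 of H (binary 0110), so error is at position 6.
Correct: flip bit 6 of r = 000110111110000 to get c = 000111111110000.


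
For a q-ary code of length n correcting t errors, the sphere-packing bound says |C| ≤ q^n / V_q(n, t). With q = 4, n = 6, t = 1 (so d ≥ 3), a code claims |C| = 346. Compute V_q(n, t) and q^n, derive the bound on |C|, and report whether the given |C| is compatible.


V_q(n, t) = 19, q^n = 4096, Hamming bound = 215, |C| = 346 > bound (violated).

Step 1: Compute V_q(n, t) = Σ_{j=0}^1 C(n, j) (q−1)^j.
  j = 0: C(6,0)·(3)^0 = 1·1 = 1.
  j = 1: C(6,1)·(3)^1 = 6·3 = 18.
  V_q(n, t) = 1 + 18 = 19.
Step 2: q^n = 4^6 = 4096.
Step 3: Hamming bound ⌊q^n / V_q(n,t)⌋ = ⌊4096/19⌋ = 215.
Step 4: Compare |C| = 346 to 215: violated.
The claimed |C| lies above the Hamming bound, so no 4-ary code of length 6 with d ≥ 3 can have 346 codewords.


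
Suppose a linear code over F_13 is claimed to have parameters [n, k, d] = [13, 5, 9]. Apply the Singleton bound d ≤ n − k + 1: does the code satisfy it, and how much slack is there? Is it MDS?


Singleton RHS = n − k + 1 = 9, slack = 0, bound satisfied, MDS.

Singleton bound: d ≤ n − k + 1.
Here n = 13, k = 5, so n − k + 1 = 9.
Given d = 9, check d ≤ 9: YES.
Slack = (n − k + 1) − d = 0.
The code is MDS (slack = 0).
Description: the claimed parameters are [13, 5, 9]_13; such a code would be MDS (meets Singleton bound).


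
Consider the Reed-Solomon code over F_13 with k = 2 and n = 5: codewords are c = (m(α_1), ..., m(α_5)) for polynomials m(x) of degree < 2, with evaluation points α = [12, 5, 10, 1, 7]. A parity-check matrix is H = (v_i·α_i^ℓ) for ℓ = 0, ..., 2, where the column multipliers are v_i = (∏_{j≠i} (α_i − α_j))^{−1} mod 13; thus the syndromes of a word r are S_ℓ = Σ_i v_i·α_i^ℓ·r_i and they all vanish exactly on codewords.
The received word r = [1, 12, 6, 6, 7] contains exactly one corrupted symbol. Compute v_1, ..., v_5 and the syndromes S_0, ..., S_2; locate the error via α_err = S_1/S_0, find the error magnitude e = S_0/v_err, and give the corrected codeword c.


S = (1, 1, 1), error at position 4, error magnitude e = 10, c = [1, 12, 6, 9, 7].

Step 1: column multipliers v_i = (∏_{j≠i}(α_i − α_j))^{−1} mod 13.
  i = 1 (α = 12): (12−5)(12−10)(12−1)(12−7) = 7·2·11·5 = 770 ≡ 3, so v_1 = 3^{−1} = 9 (mod 13).
  i = 2 (α = 5): (5−12)(5−10)(5−1)(5−7) = (−7)·(−5)·4·(−2) = −280 ≡ 6, so v_2 = 6^{−1} = 11 (mod 13).
  i = 3 (α = 10): (10−12)(10−5)(10−1)(10−7) = (−2)·5·9·3 = −270 ≡ 3, so v_3 = 3^{−1} = 9 (mod 13).
  i = 4 (α = 1): (1−12)(1−5)(1−10)(1−7) = (−11)·(−4)·(−9)·(−6) = 2376 ≡ 10, so v_4 = 10^{−1} = 4 (mod 13).
  i = 5 (α = 7): (7−12)(7−5)(7−10)(7−1) = (−5)·2·(−3)·6 = 180 ≡ 11, so v_5 = 11^{−1} = 6 (mod 13).
  v = [9, 11, 9, 4, 6].
Step 2: syndromes of r = [1, 12, 6, 6, 7] (all sums mod 13).
  S_0 = Σ v_i r_i = 9·1 + 11·12 + 9·6 + 4·6 + 6·7 = 261 ≡ 1.
  S_1 = Σ v_i α_i r_i = 9·12·1 + 11·5·12 + 9·10·6 + 4·1·6 + 6·7·7 = 1626 ≡ 1.
  α_i^2 mod 13 = [1, 12, 9, 1, 10].
  S_2 = Σ v_i α_i^2 r_i = 9·1·1 + 11·12·12 + 9·9·6 + 4·1·6 + 6·10·7 = 2523 ≡ 1.
  S = (1, 1, 1) ≠ 0, so r is not a codeword (an error is present).
Step 3: locate the error. For a single error e at position i, S_ℓ = v_i·e·α_i^ℓ, so α_err = S_1/S_0.
  S_0^{−1} = 1^{−1} = 1 (mod 13), so α_err = 1·1 = 1 ≡ 1 = α_4. Error position i = 4.
  Consistency check: S_2/S_1 = 1·1 = 1 ≡ 1 = α_err ✓ (single-error assumption holds).
Step 4: error magnitude e = S_0/v_4 = S_0·∏_{j≠4}(α_4 − α_j) = 1·10 = 10 ≡ 10 (mod 13).
Step 5: correct position 4: c_4 = r_4 − e = 6 − 10 ≡ 9 (mod 13). Hence c = [1, 12, 6, 9, 7].
  Check: interpolating c through the α_i gives m(x) = 5 + 4·x (degree < 2) with m(α_i) = c_i for every i, so c is indeed a codeword.


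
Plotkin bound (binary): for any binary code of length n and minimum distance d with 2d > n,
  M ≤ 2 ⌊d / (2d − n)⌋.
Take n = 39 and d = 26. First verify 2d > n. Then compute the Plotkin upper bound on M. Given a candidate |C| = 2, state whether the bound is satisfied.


Plotkin bound M ≤ 4; given |C| = 2 ≤ bound (satisfied).

Check applicability: 2d = 52, n = 39.
2d − n = 13 > 0, so Plotkin applies.
Compute d/(2d−n) = 26/13 ≈ 2.0000.
⌊d/(2d−n)⌋ = 2.
Plotkin bound: M ≤ 2·2 = 4.
Given |C| = 2, check: satisfied.
This |C| is below the Plotkin bound.


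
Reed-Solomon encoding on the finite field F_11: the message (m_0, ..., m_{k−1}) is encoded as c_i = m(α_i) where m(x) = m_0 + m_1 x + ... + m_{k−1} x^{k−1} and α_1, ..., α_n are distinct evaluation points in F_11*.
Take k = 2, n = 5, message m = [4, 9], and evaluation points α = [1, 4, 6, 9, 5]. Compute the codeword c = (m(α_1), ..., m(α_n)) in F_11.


c = [2, 7, 3, 8, 5]

Message polynomial: m(x) = 4 + 9·x (mod 11).
For each evaluation point α_i, compute m(α_i) mod 11:
  α_1 = 1: Horner steps 9 → 2, so m(1) = 2.
  α_2 = 4: Horner steps 9 → 7, so m(4) = 7.
  α_3 = 6: Horner steps 9 → 3, so m(6) = 3.
  α_4 = 9: Horner steps 9 → 8, so m(9) = 8.
  α_5 = 5: Horner steps 9 → 5, so m(5) = 5.
Codeword c = [2, 7, 3, 8, 5] ∈ F_11^5.


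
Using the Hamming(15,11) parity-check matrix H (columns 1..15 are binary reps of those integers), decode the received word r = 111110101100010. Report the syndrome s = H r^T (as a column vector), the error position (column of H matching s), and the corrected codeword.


s = (1, 0, 1, 1)^T, error position = 11, corrected codeword c = 111110101110010

Compute s = H r^T mod 2 one row at a time:
  s_1 = 0 + 1 + 1 + 0 + 0 + 0 + 1 + 0 = 3 ≡ 1 (mod 2).
  s_2 = 1 + 1 + 0 + 1 + 0 + 0 + 1 + 0 = 4 ≡ 0 (mod 2).
  s_3 = 1 + 1 + 0 + 1 + 1 + 0 + 1 + 0 = 5 ≡ 1 (mod 2).
  s_4 = 1 + 1 + 1 + 1 + 1 + 0 + 0 + 0 = 5 ≡ 1 (mod 2).
s = (1, 0, 1, 1)^T — this equals column 11 of H (binary 1011), so error is at position 11.
Correct: flip bit 11 of r = 111110101100010 to get c = 111110101110010.


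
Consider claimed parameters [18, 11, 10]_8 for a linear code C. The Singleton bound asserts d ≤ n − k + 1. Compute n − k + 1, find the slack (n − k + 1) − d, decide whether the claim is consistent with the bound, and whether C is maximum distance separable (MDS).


Singleton RHS = n − k + 1 = 8, slack = -2, bound violated (no such code; not MDS).

Singleton bound: d ≤ n − k + 1.
Here n = 18, k = 11, so n − k + 1 = 8.
Given d = 10, check d ≤ 8: NO.
Slack = (n − k + 1) − d = -2.
The slack is negative: d = 10 exceeds n − k + 1 = 8 by 2, so the Singleton bound is violated and no linear [18, 11, 10]_8 code can exist. In particular it is not MDS (MDS requires d = n − k + 1 exactly).
Description: the claimed parameters are [18, 11, 10]_8; such a code would be impossible (violates the Singleton bound).


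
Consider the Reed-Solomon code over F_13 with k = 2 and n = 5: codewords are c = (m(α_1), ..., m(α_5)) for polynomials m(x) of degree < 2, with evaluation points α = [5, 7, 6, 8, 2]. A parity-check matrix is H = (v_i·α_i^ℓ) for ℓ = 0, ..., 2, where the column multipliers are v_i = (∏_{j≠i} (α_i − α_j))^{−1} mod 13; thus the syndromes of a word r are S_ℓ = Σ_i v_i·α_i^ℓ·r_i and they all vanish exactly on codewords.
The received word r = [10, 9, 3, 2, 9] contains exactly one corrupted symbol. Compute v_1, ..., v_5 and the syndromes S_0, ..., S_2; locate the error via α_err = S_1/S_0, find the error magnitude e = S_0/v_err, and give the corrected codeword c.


S = (12, 11, 9), error at position 5, error magnitude e = 4, c = [10, 9, 3, 2, 5].

Step 1: column multipliers v_i = (∏_{j≠i}(α_i − α_j))^{−1} mod 13.
  i = 1 (α = 5): (5−7)(5−6)(5−8)(5−2) = (−2)·(−1)·(−3)·3 = −18 ≡ 8, so v_1 = 8^{−1} = 5 (mod 13).
  i = 2 (α = 7): (7−5)(7−6)(7−8)(7−2) = 2·1·(−1)·5 = −10 ≡ 3, so v_2 = 3^{−1} = 9 (mod 13).
  i = 3 (α = 6): (6−5)(6−7)(6−8)(6−2) = 1·(−1)·(−2)·4 = 8 ≡ 8, so v_3 = 8^{−1} = 5 (mod 13).
  i = 4 (α = 8): (8−5)(8−7)(8−6)(8−2) = 3·1·2·6 = 36 ≡ 10, so v_4 = 10^{−1} = 4 (mod 13).
  i = 5 (α = 2): (2−5)(2−7)(2−6)(2−8) = (−3)·(−5)·(−4)·(−6) = 360 ≡ 9, so v_5 = 9^{−1} = 3 (mod 13).
  v = [5, 9, 5, 4, 3].
Step 2: syndromes of r = [10, 9, 3, 2, 9] (all sums mod 13).
  S_0 = Σ v_i r_i = 5·10 + 9·9 + 5·3 + 4·2 + 3·9 = 181 ≡ 12.
  S_1 = Σ v_i α_i r_i = 5·5·10 + 9·7·9 + 5·6·3 + 4·8·2 + 3·2·9 = 1025 ≡ 11.
  α_i^2 mod 13 = [12, 10, 10, 12, 4].
  S_2 = Σ v_i α_i^2 r_i = 5·12·10 + 9·10·9 + 5·10·3 + 4·12·2 + 3·4·9 = 1764 ≡ 9.
  S = (12, 11, 9) ≠ 0, so r is not a codeword (an error is present).
Step 3: locate the error. For a single error e at position i, S_ℓ = v_i·e·α_i^ℓ, so α_err = S_1/S_0.
  S_0^{−1} = 12^{−1} = 12 (mod 13), so α_err = 11·12 = 132 ≡ 2 = α_5. Error position i = 5.
  Consistency check: S_2/S_1 = 9·6 = 54 ≡ 2 = α_err ✓ (single-error assumption holds).
Step 4: error magnitude e = S_0/v_5 = S_0·∏_{j≠5}(α_5 − α_j) = 12·9 = 108 ≡ 4 (mod 13).
Step 5: correct position 5: c_5 = r_5 − e = 9 − 4 ≡ 5 (mod 13). Hence c = [10, 9, 3, 2, 5].
  Check: interpolating c through the α_i gives m(x) = 6 + 6·x (degree < 2) with m(α_i) = c_i for every i, so c is indeed a codeword.


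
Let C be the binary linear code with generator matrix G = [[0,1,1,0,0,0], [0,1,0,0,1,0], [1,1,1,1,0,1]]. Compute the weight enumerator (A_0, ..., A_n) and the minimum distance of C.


Weight distribution: A_0 = 1, A_2 = 3, A_3 = 1, A_5 = 3. Minimum distance d = 2.

Enumerate all 2^3 = 8 messages m ∈ F_2^3.
For each, compute codeword c = mG in F_2^6, then tally its weight.
  m = 000 → c = 000000, weight = 0.
  m = 100 → c = 011000, weight = 2.
  m = 010 → c = 010010, weight = 2.
  m = 110 → c = 001010, weight = 2.
  m = 001 → c = 111101, weight = 5.
  m = 101 → c = 100101, weight = 3.
  m = 011 → c = 101111, weight = 5.
  m = 111 → c = 110111, weight = 5.
Tally weights:
  weight 0: 1 codewords.
  weight 2: 3 codewords.
  weight 3: 1 codewords.
  weight 5: 3 codewords.
Minimum distance d = smallest w > 0 with A_w > 0 = 2.
Sanity: Σ A_w = 8 = 2^3 = 8 ✓.


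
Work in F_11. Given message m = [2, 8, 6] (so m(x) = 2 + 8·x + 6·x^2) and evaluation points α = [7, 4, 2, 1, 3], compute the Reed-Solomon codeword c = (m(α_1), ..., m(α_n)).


c = [0, 9, 9, 5, 3]

Message polynomial: m(x) = 2 + 8·x + 6·x^2 (mod 11).
For each evaluation point α_i, compute m(α_i) mod 11:
  α_1 = 7: Horner steps 6 → 6 → 0, so m(7) = 0.
  α_2 = 4: Horner steps 6 → 10 → 9, so m(4) = 9.
  α_3 = 2: Horner steps 6 → 9 → 9, so m(2) = 9.
  α_4 = 1: Horner steps 6 → 3 → 5, so m(1) = 5.
  α_5 = 3: Horner steps 6 → 4 → 3, so m(3) = 3.
Codeword c = [0, 9, 9, 5, 3] ∈ F_11^5.


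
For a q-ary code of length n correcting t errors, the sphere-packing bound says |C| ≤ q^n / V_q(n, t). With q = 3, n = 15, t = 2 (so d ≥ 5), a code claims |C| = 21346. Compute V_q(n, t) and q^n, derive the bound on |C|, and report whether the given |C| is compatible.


V_q(n, t) = 451, q^n = 14348907, Hamming bound = 31815, |C| = 21346 ≤ bound (satisfied).

Step 1: Compute V_q(n, t) = Σ_{j=0}^2 C(n, j) (q−1)^j.
  j = 0: C(15,0)·(2)^0 = 1·1 = 1.
  j = 1: C(15,1)·(2)^1 = 15·2 = 30.
  j = 2: C(15,2)·(2)^2 = 105·4 = 420.
  V_q(n, t) = 1 + 30 + 420 = 451.
Step 2: q^n = 3^15 = 14348907.
Step 3: Hamming bound ⌊q^n / V_q(n,t)⌋ = ⌊14348907/451⌋ = 31815.
Step 4: Compare |C| = 21346 to 31815: satisfied.
The claimed |C| lies below the Hamming bound.


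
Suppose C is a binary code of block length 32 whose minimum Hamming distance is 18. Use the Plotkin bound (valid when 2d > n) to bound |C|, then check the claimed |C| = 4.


Plotkin bound M ≤ 8; given |C| = 4 ≤ bound (satisfied).

Check applicability: 2d = 36, n = 32.
2d − n = 4 > 0, so Plotkin applies.
Compute d/(2d−n) = 18/4 ≈ 4.5000.
⌊d/(2d−n)⌋ = 4.
Plotkin bound: M ≤ 2·4 = 8.
Given |C| = 4, check: satisfied.
This |C| is below the Plotkin bound.


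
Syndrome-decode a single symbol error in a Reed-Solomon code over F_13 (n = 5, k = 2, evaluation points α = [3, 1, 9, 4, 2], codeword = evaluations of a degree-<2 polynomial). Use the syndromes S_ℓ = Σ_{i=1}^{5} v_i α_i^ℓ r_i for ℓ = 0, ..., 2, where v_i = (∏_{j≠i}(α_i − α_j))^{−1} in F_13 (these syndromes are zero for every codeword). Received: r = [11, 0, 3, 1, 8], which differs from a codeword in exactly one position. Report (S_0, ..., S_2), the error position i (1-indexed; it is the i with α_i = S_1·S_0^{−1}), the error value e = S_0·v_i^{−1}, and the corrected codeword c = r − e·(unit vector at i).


S = (11, 11, 11), error at position 2, error magnitude e = 8, c = [11, 5, 3, 1, 8].

Step 1: column multipliers v_i = (∏_{j≠i}(α_i − α_j))^{−1} mod 13.
  i = 1 (α = 3): (3−1)(3−9)(3−4)(3−2) = 2·(−6)·(−1)·1 = 12 ≡ 12, so v_1 = 12^{−1} = 12 (mod 13).
  i = 2 (α = 1): (1−3)(1−9)(1−4)(1−2) = (−2)·(−8)·(−3)·(−1) = 48 ≡ 9, so v_2 = 9^{−1} = 3 (mod 13).
  i = 3 (α = 9): (9−3)(9−1)(9−4)(9−2) = 6·8·5·7 = 1680 ≡ 3, so v_3 = 3^{−1} = 9 (mod 13).
  i = 4 (α = 4): (4−3)(4−1)(4−9)(4−2) = 1·3·(−5)·2 = −30 ≡ 9, so v_4 = 9^{−1} = 3 (mod 13).
  i = 5 (α = 2): (2−3)(2−1)(2−9)(2−4) = (−1)·1·(−7)·(−2) = −14 ≡ 12, so v_5 = 12^{−1} = 12 (mod 13).
  v = [12, 3, 9, 3, 12].
Step 2: syndromes of r = [11, 0, 3, 1, 8] (all sums mod 13).
  S_0 = Σ v_i r_i = 12·11 + 3·0 + 9·3 + 3·1 + 12·8 = 258 ≡ 11.
  S_1 = Σ v_i α_i r_i = 12·3·11 + 3·1·0 + 9·9·3 + 3·4·1 + 12·2·8 = 843 ≡ 11.
  α_i^2 mod 13 = [9, 1, 3, 3, 4].
  S_2 = Σ v_i α_i^2 r_i = 12·9·11 + 3·1·0 + 9·3·3 + 3·3·1 + 12·4·8 = 1662 ≡ 11.
  S = (11, 11, 11) ≠ 0, so r is not a codeword (an error is present).
Step 3: locate the error. For a single error e at position i, S_ℓ = v_i·e·α_i^ℓ, so α_err = S_1/S_0.
  S_0^{−1} = 11^{−1} = 6 (mod 13), so α_err = 11·6 = 66 ≡ 1 = α_2. Error position i = 2.
  Consistency check: S_2/S_1 = 11·6 = 66 ≡ 1 = α_err ✓ (single-error assumption holds).
Step 4: error magnitude e = S_0/v_2 = S_0·∏_{j≠2}(α_2 − α_j) = 11·9 = 99 ≡ 8 (mod 13).
Step 5: correct position 2: c_2 = r_2 − e = 0 − 8 ≡ 5 (mod 13). Hence c = [11, 5, 3, 1, 8].
  Check: interpolating c through the α_i gives m(x) = 2 + 3·x (degree < 2) with m(α_i) = c_i for every i, so c is indeed a codeword.


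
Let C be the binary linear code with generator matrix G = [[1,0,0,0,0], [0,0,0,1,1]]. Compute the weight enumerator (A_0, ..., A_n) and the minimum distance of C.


Weight distribution: A_0 = 1, A_1 = 1, A_2 = 1, A_3 = 1. Minimum distance d = 1.

Enumerate all 2^2 = 4 messages m ∈ F_2^2.
For each, compute codeword c = mG in F_2^5, then tally its weight.
  m = 00 → c = 00000, weight = 0.
  m = 10 → c = 10000, weight = 1.
  m = 01 → c = 00011, weight = 2.
  m = 11 → c = 10011, weight = 3.
Tally weights:
  weight 0: 1 codewords.
  weight 1: 1 codewords.
  weight 2: 1 codewords.
  weight 3: 1 codewords.
Minimum distance d = smallest w > 0 with A_w > 0 = 1.
Sanity: Σ A_w = 4 = 2^2 = 4 ✓.


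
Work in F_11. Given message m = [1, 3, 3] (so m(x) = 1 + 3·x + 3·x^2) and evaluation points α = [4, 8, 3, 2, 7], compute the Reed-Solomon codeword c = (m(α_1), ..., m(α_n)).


c = [6, 8, 4, 8, 4]

Message polynomial: m(x) = 1 + 3·x + 3·x^2 (mod 11).
For each evaluation point α_i, compute m(α_i) mod 11:
  α_1 = 4: Horner steps 3 → 4 → 6, so m(4) = 6.
  α_2 = 8: Horner steps 3 → 5 → 8, so m(8) = 8.
  α_3 = 3: Horner steps 3 → 1 → 4, so m(3) = 4.
  α_4 = 2: Horner steps 3 → 9 → 8, so m(2) = 8.
  α_5 = 7: Horner steps 3 → 2 → 4, so m(7) = 4.
Codeword c = [6, 8, 4, 8, 4] ∈ F_11^5.


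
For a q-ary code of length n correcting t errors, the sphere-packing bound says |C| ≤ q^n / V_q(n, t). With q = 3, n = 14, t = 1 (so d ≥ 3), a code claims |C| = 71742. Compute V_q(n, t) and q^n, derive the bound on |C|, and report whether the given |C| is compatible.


V_q(n, t) = 29, q^n = 4782969, Hamming bound = 164929, |C| = 71742 ≤ bound (satisfied).

Step 1: Compute V_q(n, t) = Σ_{j=0}^1 C(n, j) (q−1)^j.
  j = 0: C(14,0)·(2)^0 = 1·1 = 1.
  j = 1: C(14,1)·(2)^1 = 14·2 = 28.
  V_q(n, t) = 1 + 28 = 29.
Step 2: q^n = 3^14 = 4782969.
Step 3: Hamming bound ⌊q^n / V_q(n,t)⌋ = ⌊4782969/29⌋ = 164929.
Step 4: Compare |C| = 71742 to 164929: satisfied.
The claimed |C| lies below the Hamming bound.


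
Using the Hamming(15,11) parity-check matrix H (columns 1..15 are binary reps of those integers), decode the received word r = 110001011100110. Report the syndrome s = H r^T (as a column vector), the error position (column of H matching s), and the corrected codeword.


s = (1, 1, 0, 1)^T, error position = 13, corrected codeword c = 110001011100010

Compute s = H r^T mod 2 one row at a time:
  s_1 = 1 + 1 + 1 + 0 + 0 + 1 + 1 + 0 = 5 ≡ 1 (mod 2).
  s_2 = 0 + 0 + 1 + 0 + 0 + 1 + 1 + 0 = 3 ≡ 1 (mod 2).
  s_3 = 1 + 0 + 1 + 0 + 1 + 0 + 1 + 0 = 4 ≡ 0 (mod 2).
  s_4 = 1 + 0 + 0 + 0 + 1 + 0 + 1 + 0 = 3 ≡ 1 (mod 2).
s = (1, 1, 0, 1)^T — this equals column 13 of H (binary 1101), so error is at position 13.
Correct: flip bit 13 of r = 110001011100110 to get c = 110001011100010.


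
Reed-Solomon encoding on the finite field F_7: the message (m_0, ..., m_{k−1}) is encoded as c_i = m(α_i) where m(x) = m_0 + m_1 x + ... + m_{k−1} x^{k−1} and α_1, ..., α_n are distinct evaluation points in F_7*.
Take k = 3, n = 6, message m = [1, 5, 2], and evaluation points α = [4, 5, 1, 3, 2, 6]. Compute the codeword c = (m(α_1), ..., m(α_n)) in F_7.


c = [4, 6, 1, 6, 5, 5]

Message polynomial: m(x) = 1 + 5·x + 2·x^2 (mod 7).
For each evaluation point α_i, compute m(α_i) mod 7:
  α_1 = 4: Horner steps 2 → 6 → 4, so m(4) = 4.
  α_2 = 5: Horner steps 2 → 1 → 6, so m(5) = 6.
  α_3 = 1: Horner steps 2 → 0 → 1, so m(1) = 1.
  α_4 = 3: Horner steps 2 → 4 → 6, so m(3) = 6.
  α_5 = 2: Horner steps 2 → 2 → 5, so m(2) = 5.
  α_6 = 6: Horner steps 2 → 3 → 5, so m(6) = 5.
Codeword c = [4, 6, 1, 6, 5, 5] ∈ F_7^6.
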